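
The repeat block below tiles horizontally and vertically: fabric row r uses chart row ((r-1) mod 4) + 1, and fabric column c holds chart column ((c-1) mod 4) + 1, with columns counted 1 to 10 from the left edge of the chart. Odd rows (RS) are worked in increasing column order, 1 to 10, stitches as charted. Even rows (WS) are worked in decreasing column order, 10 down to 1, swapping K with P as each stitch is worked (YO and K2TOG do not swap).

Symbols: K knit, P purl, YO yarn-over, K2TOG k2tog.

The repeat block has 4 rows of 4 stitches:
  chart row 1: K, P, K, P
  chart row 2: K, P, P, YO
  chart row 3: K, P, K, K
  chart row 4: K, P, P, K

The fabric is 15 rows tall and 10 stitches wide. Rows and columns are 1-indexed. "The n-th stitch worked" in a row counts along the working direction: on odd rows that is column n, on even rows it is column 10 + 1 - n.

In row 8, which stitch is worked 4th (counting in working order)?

Result:
K

Derivation:
Row 8 uses chart row ((8-1) mod 4)+1 = 4. Row 8 is even, so WS.
Chart row 4 tiled across columns 1-10: K P P K K P P K K P
Wrong side: read the tiled row from column 10 down to 1 and exchange K with P (leave YO, K2TOG).
Row 8 as worked: K P P K K P P K K P
The 4th stitch worked is K.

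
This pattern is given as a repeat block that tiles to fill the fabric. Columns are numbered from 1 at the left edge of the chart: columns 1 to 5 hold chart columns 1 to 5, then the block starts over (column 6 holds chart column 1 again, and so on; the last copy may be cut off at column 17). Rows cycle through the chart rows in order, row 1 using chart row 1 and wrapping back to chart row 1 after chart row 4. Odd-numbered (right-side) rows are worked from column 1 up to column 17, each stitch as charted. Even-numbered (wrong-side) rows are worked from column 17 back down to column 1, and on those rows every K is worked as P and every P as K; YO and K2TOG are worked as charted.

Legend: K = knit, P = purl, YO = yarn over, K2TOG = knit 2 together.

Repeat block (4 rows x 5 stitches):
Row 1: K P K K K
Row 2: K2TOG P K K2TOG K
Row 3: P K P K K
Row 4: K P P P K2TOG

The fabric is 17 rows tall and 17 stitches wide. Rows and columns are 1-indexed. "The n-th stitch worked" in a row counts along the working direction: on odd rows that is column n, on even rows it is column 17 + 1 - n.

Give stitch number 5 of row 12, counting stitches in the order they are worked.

Stitch:
K

Derivation:
For row 12: chart row = ((12-1) mod 4) + 1 = 4; this is a WS (even) row.
Chart row 4 tiled across columns 1-17: K P P P K2TOG K P P P K2TOG K P P P K2TOG K P
Wrong side: read the tiled row from column 17 down to 1 and exchange K with P (leave YO, K2TOG).
Row 12 as worked: K P K2TOG K K K P K2TOG K K K P K2TOG K K K P
Counting 5 along the worked row gives K.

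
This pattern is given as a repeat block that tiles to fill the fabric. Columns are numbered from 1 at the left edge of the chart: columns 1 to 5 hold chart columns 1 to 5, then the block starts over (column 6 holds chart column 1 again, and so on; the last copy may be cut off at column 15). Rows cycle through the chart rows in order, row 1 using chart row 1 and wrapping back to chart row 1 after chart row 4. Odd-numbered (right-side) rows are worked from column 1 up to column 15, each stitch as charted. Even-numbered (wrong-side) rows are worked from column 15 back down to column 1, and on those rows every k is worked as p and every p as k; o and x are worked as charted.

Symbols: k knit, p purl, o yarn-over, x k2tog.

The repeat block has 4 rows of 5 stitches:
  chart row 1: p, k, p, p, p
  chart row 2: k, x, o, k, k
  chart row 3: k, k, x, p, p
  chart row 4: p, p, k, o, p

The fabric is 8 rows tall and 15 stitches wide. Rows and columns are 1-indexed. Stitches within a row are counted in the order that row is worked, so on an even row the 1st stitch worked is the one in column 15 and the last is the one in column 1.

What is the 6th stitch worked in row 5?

Stitch:
p

Derivation:
For row 5: chart row = ((5-1) mod 4) + 1 = 1; this is a RS (odd) row.
Chart row 1 tiled across columns 1-15: p k p p p p k p p p p k p p p
RS: work column 1 to column 15, symbols as charted — the tiled row is the row as worked.
The 6th stitch worked is p.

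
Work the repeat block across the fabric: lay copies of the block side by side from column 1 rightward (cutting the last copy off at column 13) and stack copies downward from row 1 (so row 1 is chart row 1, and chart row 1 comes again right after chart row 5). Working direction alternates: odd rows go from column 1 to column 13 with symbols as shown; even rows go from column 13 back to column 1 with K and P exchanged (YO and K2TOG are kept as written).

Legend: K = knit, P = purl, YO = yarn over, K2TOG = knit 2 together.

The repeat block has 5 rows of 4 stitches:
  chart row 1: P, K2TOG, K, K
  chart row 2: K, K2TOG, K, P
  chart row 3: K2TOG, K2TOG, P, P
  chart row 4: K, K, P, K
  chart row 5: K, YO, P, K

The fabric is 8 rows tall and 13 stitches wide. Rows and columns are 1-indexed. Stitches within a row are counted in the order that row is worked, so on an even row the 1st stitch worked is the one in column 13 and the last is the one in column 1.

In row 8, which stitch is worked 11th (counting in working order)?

Result:
K

Derivation:
Row 8: (8-1) mod 5 = 2, so use chart row 3. Even row -> WS.
Chart row 3 tiled across columns 1-13: K2TOG K2TOG P P K2TOG K2TOG P P K2TOG K2TOG P P K2TOG
Wrong side: read the tiled row from column 13 down to 1 and exchange K with P (leave YO, K2TOG).
Row 8 as worked: K2TOG K K K2TOG K2TOG K K K2TOG K2TOG K K K2TOG K2TOG
The 11th stitch worked is K.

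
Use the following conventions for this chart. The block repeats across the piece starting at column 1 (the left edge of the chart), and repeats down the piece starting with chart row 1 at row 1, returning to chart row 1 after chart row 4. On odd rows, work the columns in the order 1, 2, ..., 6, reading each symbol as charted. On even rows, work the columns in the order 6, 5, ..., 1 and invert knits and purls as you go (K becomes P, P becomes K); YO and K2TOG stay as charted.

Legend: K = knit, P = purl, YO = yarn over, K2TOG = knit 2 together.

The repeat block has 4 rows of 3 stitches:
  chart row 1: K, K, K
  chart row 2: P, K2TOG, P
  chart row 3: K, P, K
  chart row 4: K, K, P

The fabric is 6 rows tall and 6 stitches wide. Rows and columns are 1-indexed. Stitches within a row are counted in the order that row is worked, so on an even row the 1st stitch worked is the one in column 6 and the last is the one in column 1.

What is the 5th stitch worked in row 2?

Stitch:
K2TOG

Derivation:
For row 2: chart row = ((2-1) mod 4) + 1 = 2; this is a WS (even) row.
Chart row 2 tiled across columns 1-6: P K2TOG P P K2TOG P
WS row: flip the tiled sequence (start at column 6) and apply K<->P; YO and K2TOG stay.
Row 2 as worked: K K2TOG K K K2TOG K
Stitch 5 in working order -> K2TOG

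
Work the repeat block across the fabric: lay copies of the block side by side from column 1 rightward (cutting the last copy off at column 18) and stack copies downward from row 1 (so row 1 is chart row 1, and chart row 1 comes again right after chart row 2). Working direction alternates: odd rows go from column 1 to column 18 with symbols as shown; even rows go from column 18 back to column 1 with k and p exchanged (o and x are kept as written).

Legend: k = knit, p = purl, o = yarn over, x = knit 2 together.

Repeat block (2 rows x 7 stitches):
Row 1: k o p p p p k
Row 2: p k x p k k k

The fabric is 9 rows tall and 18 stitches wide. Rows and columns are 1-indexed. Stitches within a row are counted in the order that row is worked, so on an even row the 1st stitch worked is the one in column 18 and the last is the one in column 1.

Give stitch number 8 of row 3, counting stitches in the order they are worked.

== STITCH ==
k

Derivation:
Row 3 uses chart row ((3-1) mod 2)+1 = 1. Row 3 is odd, so RS.
Chart row 1 tiled across columns 1-18: k o p p p p k k o p p p p k k o p p
RS: work column 1 to column 18, symbols as charted — the tiled row is the row as worked.
The 8th stitch worked is k.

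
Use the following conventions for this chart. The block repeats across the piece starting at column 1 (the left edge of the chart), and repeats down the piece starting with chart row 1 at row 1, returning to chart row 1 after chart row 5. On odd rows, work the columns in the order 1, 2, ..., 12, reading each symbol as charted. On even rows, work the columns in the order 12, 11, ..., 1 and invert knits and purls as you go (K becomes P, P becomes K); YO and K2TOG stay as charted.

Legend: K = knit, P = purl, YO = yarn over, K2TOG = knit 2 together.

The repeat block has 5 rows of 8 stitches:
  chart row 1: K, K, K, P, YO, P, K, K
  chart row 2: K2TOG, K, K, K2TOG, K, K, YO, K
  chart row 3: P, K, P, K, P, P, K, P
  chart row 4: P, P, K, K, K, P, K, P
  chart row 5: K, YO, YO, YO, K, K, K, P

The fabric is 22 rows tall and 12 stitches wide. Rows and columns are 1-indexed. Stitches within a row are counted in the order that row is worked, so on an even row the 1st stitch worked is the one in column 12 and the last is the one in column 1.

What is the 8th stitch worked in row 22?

Row 22 uses chart row ((22-1) mod 5)+1 = 2. Row 22 is even, so WS.
Chart row 2 tiled across columns 1-12: K2TOG K K K2TOG K K YO K K2TOG K K K2TOG
WS row: flip the tiled sequence (start at column 12) and apply K<->P; YO and K2TOG stay.
Row 22 as worked: K2TOG P P K2TOG P YO P P K2TOG P P K2TOG
Counting 8 along the worked row gives P.

Result:
P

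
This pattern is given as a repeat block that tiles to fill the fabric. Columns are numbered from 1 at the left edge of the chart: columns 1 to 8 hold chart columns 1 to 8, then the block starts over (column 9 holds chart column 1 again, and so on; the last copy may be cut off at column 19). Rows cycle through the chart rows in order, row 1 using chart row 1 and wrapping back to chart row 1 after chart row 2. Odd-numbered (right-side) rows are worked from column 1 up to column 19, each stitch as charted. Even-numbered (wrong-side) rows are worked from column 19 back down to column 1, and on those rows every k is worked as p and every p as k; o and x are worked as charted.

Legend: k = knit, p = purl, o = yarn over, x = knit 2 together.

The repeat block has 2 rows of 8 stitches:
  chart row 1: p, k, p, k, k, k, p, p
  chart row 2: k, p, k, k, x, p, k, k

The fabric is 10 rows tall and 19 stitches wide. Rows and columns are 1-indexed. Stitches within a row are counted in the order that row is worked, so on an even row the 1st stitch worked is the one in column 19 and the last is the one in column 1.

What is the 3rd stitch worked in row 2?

== STITCH ==
p

Derivation:
Row 2 uses chart row ((2-1) mod 2)+1 = 2. Row 2 is even, so WS.
Chart row 2 tiled across columns 1-19: k p k k x p k k k p k k x p k k k p k
Wrong side: read the tiled row from column 19 down to 1 and exchange k with p (leave o, x).
Row 2 as worked: p k p p p k x p p k p p p k x p p k p
Stitch 3 in working order -> p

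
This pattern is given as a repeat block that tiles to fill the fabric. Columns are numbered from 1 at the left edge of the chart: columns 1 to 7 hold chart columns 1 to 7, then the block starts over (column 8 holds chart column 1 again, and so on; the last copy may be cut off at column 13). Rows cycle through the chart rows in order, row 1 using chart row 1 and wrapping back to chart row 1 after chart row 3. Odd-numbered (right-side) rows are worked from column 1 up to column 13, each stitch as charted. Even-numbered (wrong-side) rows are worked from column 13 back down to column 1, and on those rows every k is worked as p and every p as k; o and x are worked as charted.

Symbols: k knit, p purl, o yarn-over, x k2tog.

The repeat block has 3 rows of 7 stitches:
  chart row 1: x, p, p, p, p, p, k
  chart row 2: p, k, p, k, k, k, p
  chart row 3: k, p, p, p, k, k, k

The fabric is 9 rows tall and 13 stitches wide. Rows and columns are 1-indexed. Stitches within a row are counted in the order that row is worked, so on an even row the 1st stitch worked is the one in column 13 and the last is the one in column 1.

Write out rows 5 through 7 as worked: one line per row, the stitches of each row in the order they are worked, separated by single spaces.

Result:
p k p k k k p p k p k k k
p p k k k p p p p k k k p
x p p p p p k x p p p p p

Derivation:
Row 5: chart row 2, RS - tile across columns 1-13 and work as-is.
Row 6: chart row 3, WS - tiled (columns 1-13): k p p p k k k k p p p k k; work from column 13 back to 1 with k<->p swapped.
Row 7: chart row 1, RS - tile across columns 1-13 and work as-is.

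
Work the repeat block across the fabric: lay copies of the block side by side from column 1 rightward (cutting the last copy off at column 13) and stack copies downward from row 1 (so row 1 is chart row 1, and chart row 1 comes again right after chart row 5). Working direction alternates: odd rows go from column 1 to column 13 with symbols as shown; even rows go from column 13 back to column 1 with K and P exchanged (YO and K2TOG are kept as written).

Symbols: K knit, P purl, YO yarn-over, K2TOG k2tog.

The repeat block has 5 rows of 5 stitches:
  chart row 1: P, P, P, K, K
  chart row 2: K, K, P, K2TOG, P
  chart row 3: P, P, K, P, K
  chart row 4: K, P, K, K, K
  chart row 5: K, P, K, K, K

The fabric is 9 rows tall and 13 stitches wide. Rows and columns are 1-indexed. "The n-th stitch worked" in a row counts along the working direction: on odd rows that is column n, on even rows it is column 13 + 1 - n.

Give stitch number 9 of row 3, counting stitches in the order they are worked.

Row 3: (3-1) mod 5 = 2, so use chart row 3. Odd row -> RS.
Chart row 3 tiled across columns 1-13: P P K P K P P K P K P P K
Right side: take the tiled row as-is (worked left to right from column 1).
The 9th stitch worked is P.

Result:
P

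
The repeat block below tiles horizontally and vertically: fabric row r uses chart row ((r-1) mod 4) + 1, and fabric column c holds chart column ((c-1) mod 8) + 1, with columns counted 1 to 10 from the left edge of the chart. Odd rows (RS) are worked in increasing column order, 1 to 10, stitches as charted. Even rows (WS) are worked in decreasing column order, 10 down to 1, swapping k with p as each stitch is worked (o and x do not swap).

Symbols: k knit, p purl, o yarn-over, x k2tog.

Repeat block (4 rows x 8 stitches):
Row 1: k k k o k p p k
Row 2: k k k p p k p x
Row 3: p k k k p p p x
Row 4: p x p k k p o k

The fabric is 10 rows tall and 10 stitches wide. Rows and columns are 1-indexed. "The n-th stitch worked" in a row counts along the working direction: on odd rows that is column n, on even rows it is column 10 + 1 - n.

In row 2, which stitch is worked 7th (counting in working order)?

For row 2: chart row = ((2-1) mod 4) + 1 = 2; this is a WS (even) row.
Chart row 2 tiled across columns 1-10: k k k p p k p x k k
WS: work from column 10 back to column 1 (reverse the tiled row), swapping k<->p (o and x unchanged).
Row 2 as worked: p p x k p k k p p p
The 7th stitch worked is k.

Result:
k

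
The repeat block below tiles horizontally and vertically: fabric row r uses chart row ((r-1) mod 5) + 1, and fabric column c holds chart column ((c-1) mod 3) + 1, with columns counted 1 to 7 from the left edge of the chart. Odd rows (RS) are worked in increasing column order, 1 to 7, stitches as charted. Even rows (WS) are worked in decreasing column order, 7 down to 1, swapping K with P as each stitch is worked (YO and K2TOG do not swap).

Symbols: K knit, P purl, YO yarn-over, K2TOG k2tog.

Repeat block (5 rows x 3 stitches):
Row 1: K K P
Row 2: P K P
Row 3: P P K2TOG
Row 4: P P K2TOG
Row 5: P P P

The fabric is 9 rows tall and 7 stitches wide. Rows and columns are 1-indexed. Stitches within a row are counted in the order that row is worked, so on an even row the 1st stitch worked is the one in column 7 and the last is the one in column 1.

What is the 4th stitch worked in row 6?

Row 6 uses chart row ((6-1) mod 5)+1 = 1. Row 6 is even, so WS.
Chart row 1 tiled across columns 1-7: K K P K K P K
Wrong side: read the tiled row from column 7 down to 1 and exchange K with P (leave YO, K2TOG).
Row 6 as worked: P K P P K P P
Stitch 4 in working order -> P

Stitch:
P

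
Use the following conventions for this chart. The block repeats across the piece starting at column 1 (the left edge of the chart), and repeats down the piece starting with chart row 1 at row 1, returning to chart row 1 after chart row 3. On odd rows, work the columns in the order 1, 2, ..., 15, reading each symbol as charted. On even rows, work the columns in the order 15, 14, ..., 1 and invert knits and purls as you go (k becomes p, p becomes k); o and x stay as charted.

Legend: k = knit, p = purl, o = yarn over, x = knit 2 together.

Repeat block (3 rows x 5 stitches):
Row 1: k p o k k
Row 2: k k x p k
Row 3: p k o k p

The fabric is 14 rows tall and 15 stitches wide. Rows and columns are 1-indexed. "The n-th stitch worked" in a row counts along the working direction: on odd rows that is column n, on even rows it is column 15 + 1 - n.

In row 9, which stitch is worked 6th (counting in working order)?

Result:
p

Derivation:
Row 9 uses chart row ((9-1) mod 3)+1 = 3. Row 9 is odd, so RS.
Chart row 3 tiled across columns 1-15: p k o k p p k o k p p k o k p
RS row: no reversal, no swap; stitch n worked = column n.
Stitch 6 in working order -> p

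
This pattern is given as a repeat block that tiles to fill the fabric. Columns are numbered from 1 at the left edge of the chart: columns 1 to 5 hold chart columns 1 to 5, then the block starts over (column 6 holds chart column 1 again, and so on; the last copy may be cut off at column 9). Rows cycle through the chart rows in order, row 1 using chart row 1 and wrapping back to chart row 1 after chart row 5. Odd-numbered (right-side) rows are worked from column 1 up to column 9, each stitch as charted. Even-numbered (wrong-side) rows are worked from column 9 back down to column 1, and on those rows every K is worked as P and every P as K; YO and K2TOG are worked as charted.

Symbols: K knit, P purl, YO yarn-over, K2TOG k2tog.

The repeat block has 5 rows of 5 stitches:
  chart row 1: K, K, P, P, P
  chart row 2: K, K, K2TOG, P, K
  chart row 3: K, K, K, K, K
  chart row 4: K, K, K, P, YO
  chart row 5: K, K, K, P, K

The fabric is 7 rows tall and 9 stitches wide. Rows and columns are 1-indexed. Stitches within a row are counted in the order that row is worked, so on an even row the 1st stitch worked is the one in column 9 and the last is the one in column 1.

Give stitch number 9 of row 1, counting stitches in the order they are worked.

Row 1: (1-1) mod 5 = 0, so use chart row 1. Odd row -> RS.
Chart row 1 tiled across columns 1-9: K K P P P K K P P
RS: work column 1 to column 9, symbols as charted — the tiled row is the row as worked.
The 9th stitch worked is P.

== STITCH ==
P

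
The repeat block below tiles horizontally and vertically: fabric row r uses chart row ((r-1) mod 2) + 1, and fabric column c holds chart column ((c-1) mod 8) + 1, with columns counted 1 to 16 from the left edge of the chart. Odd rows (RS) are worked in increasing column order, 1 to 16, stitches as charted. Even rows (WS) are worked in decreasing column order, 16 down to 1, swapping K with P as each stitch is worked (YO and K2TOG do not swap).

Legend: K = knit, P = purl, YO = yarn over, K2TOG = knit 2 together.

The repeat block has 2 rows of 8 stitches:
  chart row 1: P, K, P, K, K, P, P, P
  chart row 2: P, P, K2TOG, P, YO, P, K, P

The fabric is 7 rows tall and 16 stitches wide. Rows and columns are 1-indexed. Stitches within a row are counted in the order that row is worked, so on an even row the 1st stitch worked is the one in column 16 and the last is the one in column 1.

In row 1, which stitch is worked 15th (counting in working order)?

Stitch:
P

Derivation:
For row 1: chart row = ((1-1) mod 2) + 1 = 1; this is a RS (odd) row.
Chart row 1 tiled across columns 1-16: P K P K K P P P P K P K K P P P
Right side: take the tiled row as-is (worked left to right from column 1).
The 15th stitch worked is P.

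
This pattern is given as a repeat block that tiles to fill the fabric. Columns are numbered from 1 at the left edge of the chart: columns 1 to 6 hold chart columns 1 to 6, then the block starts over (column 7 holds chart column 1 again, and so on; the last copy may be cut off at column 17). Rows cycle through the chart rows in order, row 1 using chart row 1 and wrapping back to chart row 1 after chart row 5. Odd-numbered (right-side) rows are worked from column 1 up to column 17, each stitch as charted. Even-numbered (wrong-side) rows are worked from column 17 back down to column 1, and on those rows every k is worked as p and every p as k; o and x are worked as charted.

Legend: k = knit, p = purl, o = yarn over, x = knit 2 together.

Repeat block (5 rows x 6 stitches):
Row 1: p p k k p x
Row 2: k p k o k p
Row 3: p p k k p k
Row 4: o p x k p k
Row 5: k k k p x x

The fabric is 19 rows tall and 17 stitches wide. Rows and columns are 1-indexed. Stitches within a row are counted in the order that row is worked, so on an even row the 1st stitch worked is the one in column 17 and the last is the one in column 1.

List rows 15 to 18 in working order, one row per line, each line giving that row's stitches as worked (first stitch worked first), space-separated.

Result:
k k k p x x k k k p x x k k k p x
k p p k k x k p p k k x k p p k k
k p k o k p k p k o k p k p k o k
k p p k k p k p p k k p k p p k k

Derivation:
Row 15: chart row 5, RS - tile across columns 1-17 and work as-is.
Row 16: chart row 1, WS - tiled (columns 1-17): p p k k p x p p k k p x p p k k p; work from column 17 back to 1 with k<->p swapped.
Row 17: chart row 2, RS - tile across columns 1-17 and work as-is.
Row 18: chart row 3, WS - tiled (columns 1-17): p p k k p k p p k k p k p p k k p; work from column 17 back to 1 with k<->p swapped.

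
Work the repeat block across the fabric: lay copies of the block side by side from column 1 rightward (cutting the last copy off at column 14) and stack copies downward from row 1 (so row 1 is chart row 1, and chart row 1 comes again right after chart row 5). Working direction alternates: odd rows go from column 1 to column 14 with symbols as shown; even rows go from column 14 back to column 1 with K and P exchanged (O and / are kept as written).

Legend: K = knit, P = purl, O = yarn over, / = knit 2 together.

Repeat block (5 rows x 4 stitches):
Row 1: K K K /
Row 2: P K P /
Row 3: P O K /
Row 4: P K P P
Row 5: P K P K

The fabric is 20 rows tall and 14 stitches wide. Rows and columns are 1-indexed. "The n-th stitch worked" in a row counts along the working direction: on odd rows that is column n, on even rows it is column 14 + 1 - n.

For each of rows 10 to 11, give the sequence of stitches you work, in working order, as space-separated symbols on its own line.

Row 10: chart row 5, WS - tiled (columns 1-14): P K P K P K P K P K P K P K; work from column 14 back to 1 with K<->P swapped.
Row 11: chart row 1, RS - tile across columns 1-14 and work as-is.

== ROWS AS WORKED ==
P K P K P K P K P K P K P K
K K K / K K K / K K K / K K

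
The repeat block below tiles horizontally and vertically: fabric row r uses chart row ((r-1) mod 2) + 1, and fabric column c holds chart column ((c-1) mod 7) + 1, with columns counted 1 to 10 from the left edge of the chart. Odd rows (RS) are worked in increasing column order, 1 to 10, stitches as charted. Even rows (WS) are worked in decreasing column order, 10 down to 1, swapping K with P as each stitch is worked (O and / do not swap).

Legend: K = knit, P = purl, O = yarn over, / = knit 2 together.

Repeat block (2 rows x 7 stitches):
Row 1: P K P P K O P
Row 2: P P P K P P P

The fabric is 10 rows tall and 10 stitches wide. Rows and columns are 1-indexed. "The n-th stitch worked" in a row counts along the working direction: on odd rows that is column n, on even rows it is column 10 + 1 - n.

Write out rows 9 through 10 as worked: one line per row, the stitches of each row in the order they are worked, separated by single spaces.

Rows as worked:
P K P P K O P P K P
K K K K K K P K K K

Derivation:
Row 9: chart row 1, RS - tile across columns 1-10 and work as-is.
Row 10: chart row 2, WS - tiled (columns 1-10): P P P K P P P P P P; work from column 10 back to 1 with K<->P swapped.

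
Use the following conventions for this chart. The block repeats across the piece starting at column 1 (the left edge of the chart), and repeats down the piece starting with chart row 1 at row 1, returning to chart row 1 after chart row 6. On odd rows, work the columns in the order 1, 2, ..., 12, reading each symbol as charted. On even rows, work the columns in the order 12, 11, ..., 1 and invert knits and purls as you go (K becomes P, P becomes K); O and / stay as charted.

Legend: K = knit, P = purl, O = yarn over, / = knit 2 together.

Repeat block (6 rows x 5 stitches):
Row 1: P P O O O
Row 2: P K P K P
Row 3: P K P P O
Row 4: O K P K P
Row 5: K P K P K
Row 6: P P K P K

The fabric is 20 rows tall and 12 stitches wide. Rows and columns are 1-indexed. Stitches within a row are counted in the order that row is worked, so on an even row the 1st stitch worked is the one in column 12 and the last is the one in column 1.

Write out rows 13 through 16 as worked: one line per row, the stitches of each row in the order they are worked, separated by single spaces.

Row 13: chart row 1, RS - tile across columns 1-12 and work as-is.
Row 14: chart row 2, WS - tiled (columns 1-12): P K P K P P K P K P P K; work from column 12 back to 1 with K<->P swapped.
Row 15: chart row 3, RS - tile across columns 1-12 and work as-is.
Row 16: chart row 4, WS - tiled (columns 1-12): O K P K P O K P K P O K; work from column 12 back to 1 with K<->P swapped.

== ROWS AS WORKED ==
P P O O O P P O O O P P
P K K P K P K K P K P K
P K P P O P K P P O P K
P O K P K P O K P K P O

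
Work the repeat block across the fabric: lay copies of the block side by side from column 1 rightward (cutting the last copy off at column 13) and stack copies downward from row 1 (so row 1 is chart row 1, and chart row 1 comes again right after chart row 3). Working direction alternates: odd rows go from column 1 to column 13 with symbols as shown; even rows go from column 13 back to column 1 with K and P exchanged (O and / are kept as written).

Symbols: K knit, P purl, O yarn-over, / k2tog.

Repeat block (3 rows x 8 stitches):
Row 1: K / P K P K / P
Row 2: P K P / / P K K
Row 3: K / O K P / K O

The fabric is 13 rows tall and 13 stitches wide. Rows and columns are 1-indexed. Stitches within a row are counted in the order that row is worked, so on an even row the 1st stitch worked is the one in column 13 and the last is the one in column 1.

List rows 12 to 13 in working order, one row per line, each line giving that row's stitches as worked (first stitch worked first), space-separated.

Row 12: chart row 3, WS - tiled (columns 1-13): K / O K P / K O K / O K P; work from column 13 back to 1 with K<->P swapped.
Row 13: chart row 1, RS - tile across columns 1-13 and work as-is.

== ROWS AS WORKED ==
K P O / P O P / K P O / P
K / P K P K / P K / P K P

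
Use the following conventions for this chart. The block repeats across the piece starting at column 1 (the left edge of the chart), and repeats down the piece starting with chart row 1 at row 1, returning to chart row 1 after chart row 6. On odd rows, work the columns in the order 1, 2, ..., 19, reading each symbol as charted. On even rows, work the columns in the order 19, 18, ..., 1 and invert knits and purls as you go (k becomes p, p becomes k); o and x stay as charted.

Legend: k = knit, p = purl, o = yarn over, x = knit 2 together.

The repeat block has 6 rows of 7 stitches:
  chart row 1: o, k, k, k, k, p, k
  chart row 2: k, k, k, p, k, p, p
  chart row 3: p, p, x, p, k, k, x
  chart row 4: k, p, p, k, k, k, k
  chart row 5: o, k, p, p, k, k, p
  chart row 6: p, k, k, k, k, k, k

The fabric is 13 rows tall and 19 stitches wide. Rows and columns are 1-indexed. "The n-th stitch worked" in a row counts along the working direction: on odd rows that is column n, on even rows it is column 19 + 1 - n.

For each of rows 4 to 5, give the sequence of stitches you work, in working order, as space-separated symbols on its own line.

Rows as worked:
p p k k p p p p p k k p p p p p k k p
o k p p k k p o k p p k k p o k p p k

Derivation:
Row 4: chart row 4, WS - tiled (columns 1-19): k p p k k k k k p p k k k k k p p k k; work from column 19 back to 1 with k<->p swapped.
Row 5: chart row 5, RS - tile across columns 1-19 and work as-is.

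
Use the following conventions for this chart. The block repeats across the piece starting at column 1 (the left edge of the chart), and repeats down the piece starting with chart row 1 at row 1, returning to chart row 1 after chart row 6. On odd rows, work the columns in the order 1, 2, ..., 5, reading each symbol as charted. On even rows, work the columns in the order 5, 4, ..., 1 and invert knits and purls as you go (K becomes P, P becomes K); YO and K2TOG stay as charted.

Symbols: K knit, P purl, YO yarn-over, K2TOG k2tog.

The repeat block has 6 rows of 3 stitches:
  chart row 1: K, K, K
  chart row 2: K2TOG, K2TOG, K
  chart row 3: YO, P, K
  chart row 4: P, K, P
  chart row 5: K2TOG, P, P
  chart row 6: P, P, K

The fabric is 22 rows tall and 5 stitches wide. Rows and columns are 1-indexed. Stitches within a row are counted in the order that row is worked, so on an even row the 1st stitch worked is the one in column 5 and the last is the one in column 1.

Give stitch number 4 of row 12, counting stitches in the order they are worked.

Stitch:
K

Derivation:
For row 12: chart row = ((12-1) mod 6) + 1 = 6; this is a WS (even) row.
Chart row 6 tiled across columns 1-5: P P K P P
WS: work from column 5 back to column 1 (reverse the tiled row), swapping K<->P (YO and K2TOG unchanged).
Row 12 as worked: K K P K K
Counting 4 along the worked row gives K.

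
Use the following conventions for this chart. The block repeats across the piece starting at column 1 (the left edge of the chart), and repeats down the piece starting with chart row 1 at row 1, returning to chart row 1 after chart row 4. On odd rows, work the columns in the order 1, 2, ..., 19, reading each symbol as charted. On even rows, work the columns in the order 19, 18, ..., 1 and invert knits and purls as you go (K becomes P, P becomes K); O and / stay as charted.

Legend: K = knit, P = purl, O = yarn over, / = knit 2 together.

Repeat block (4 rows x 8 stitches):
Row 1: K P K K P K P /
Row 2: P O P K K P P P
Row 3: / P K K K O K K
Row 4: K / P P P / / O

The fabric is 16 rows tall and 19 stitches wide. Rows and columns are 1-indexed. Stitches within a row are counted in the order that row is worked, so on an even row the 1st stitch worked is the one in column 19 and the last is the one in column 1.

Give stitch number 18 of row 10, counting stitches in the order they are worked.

Stitch:
O

Derivation:
Row 10 uses chart row ((10-1) mod 4)+1 = 2. Row 10 is even, so WS.
Chart row 2 tiled across columns 1-19: P O P K K P P P P O P K K P P P P O P
WS: work from column 19 back to column 1 (reverse the tiled row), swapping K<->P (O and / unchanged).
Row 10 as worked: K O K K K K P P K O K K K K P P K O K
The 18th stitch worked is O.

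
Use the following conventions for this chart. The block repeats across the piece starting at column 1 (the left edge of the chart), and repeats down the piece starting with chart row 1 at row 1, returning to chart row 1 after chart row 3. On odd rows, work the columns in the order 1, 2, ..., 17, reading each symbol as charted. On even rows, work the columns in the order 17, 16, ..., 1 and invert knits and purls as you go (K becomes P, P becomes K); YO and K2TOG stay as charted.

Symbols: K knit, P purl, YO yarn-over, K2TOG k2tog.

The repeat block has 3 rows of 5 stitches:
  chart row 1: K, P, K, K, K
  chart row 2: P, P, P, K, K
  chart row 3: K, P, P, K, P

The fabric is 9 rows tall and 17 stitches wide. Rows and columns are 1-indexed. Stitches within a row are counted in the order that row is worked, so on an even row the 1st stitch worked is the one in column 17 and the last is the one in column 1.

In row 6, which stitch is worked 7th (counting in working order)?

== STITCH ==
P

Derivation:
Row 6: (6-1) mod 3 = 2, so use chart row 3. Even row -> WS.
Chart row 3 tiled across columns 1-17: K P P K P K P P K P K P P K P K P
Wrong side: read the tiled row from column 17 down to 1 and exchange K with P (leave YO, K2TOG).
Row 6 as worked: K P K P K K P K P K K P K P K K P
The 7th stitch worked is P.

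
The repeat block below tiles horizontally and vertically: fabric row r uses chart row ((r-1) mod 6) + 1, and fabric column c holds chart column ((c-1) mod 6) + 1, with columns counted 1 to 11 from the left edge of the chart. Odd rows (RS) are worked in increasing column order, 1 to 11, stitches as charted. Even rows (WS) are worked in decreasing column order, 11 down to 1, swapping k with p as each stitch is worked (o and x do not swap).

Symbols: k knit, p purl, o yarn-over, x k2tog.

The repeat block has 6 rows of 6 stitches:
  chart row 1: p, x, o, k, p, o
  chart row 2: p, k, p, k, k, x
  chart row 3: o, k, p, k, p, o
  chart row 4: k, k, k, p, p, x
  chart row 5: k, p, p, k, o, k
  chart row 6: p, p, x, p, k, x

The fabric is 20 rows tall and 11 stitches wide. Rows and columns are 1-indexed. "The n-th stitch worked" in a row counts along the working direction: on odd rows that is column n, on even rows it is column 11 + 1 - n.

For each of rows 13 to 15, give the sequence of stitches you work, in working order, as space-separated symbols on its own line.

Result:
p x o k p o p x o k p
p p k p k x p p k p k
o k p k p o o k p k p

Derivation:
Row 13: chart row 1, RS - tile across columns 1-11 and work as-is.
Row 14: chart row 2, WS - tiled (columns 1-11): p k p k k x p k p k k; work from column 11 back to 1 with k<->p swapped.
Row 15: chart row 3, RS - tile across columns 1-11 and work as-is.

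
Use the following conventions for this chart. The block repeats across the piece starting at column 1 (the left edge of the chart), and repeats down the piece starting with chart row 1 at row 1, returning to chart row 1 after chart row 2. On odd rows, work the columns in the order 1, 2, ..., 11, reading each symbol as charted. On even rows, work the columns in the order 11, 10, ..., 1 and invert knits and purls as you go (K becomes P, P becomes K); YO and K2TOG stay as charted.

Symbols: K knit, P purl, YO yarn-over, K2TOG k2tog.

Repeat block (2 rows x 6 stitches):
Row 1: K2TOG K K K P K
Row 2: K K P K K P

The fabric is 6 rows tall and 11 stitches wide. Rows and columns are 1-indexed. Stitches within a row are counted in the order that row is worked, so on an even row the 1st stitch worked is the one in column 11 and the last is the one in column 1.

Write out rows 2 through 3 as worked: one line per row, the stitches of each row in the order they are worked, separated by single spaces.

== ROWS AS WORKED ==
P P K P P K P P K P P
K2TOG K K K P K K2TOG K K K P

Derivation:
Row 2: chart row 2, WS - tiled (columns 1-11): K K P K K P K K P K K; work from column 11 back to 1 with K<->P swapped.
Row 3: chart row 1, RS - tile across columns 1-11 and work as-is.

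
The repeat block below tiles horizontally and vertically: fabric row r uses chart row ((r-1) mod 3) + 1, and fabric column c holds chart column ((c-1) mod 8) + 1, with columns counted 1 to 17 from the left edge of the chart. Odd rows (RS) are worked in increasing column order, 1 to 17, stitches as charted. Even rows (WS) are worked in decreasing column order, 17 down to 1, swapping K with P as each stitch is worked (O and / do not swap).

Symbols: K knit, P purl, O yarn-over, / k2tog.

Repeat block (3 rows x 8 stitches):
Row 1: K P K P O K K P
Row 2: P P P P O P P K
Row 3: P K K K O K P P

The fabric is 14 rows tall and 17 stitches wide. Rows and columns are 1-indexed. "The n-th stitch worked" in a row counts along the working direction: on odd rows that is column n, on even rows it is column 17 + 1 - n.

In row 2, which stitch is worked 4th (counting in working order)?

Result:
K

Derivation:
Row 2 uses chart row ((2-1) mod 3)+1 = 2. Row 2 is even, so WS.
Chart row 2 tiled across columns 1-17: P P P P O P P K P P P P O P P K P
Wrong side: read the tiled row from column 17 down to 1 and exchange K with P (leave O, /).
Row 2 as worked: K P K K O K K K K P K K O K K K K
Counting 4 along the worked row gives K.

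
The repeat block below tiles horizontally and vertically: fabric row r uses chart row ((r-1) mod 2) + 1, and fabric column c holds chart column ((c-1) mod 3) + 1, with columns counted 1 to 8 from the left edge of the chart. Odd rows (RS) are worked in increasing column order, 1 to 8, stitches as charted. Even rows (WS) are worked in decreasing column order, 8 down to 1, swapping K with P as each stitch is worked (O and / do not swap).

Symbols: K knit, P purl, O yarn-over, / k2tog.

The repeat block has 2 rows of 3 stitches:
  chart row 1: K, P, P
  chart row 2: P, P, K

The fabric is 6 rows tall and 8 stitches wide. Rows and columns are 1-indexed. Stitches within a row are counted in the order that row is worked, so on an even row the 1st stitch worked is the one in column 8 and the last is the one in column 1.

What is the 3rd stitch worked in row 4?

== STITCH ==
P

Derivation:
Row 4 uses chart row ((4-1) mod 2)+1 = 2. Row 4 is even, so WS.
Chart row 2 tiled across columns 1-8: P P K P P K P P
WS: work from column 8 back to column 1 (reverse the tiled row), swapping K<->P (O and / unchanged).
Row 4 as worked: K K P K K P K K
Stitch 3 in working order -> P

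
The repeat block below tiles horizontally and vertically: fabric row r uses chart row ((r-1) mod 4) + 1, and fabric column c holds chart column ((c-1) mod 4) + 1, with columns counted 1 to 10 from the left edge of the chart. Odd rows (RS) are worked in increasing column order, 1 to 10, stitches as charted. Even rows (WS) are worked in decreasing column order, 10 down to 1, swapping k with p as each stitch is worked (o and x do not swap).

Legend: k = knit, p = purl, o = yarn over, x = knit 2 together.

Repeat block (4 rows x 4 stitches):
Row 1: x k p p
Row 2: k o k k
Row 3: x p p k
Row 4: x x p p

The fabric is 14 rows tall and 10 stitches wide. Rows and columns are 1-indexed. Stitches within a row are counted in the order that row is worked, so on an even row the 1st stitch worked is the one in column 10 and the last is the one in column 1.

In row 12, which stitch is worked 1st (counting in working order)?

Stitch:
x

Derivation:
Row 12 uses chart row ((12-1) mod 4)+1 = 4. Row 12 is even, so WS.
Chart row 4 tiled across columns 1-10: x x p p x x p p x x
WS row: flip the tiled sequence (start at column 10) and apply k<->p; o and x stay.
Row 12 as worked: x x k k x x k k x x
Stitch 1 in working order -> x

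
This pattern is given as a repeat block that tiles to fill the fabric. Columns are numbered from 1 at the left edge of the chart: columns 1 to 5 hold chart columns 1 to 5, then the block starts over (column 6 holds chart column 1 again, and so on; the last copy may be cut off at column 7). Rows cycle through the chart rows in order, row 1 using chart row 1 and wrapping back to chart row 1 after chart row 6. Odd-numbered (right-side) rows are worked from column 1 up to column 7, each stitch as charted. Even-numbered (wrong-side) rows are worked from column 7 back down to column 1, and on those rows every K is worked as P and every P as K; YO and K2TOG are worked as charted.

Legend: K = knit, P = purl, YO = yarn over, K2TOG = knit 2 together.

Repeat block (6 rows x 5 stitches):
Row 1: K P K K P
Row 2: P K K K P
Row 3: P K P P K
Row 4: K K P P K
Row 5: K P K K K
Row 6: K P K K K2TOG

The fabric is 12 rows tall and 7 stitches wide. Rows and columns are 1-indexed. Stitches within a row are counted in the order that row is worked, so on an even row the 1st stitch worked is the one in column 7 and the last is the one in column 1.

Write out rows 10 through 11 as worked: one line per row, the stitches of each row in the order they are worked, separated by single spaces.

Row 10: chart row 4, WS - tiled (columns 1-7): K K P P K K K; work from column 7 back to 1 with K<->P swapped.
Row 11: chart row 5, RS - tile across columns 1-7 and work as-is.

Result:
P P P K K P P
K P K K K K P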